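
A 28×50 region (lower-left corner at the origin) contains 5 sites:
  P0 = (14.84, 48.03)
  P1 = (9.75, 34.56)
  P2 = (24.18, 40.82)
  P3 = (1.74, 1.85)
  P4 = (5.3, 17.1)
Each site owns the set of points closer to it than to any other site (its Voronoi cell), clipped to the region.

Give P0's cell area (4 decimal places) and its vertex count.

1. box [0,28]×[0,50]: [(0, 0) (28, 0) (28, 50) (0, 50)]
2. ⊥bis P0·P1 via (12.295,41.295): [(0, 45.941) (28, 35.3604) (28, 50) (0, 50)]  |A|=261.7798
3. ⊥bis P0·P2 via (19.51,44.425): [(0, 45.941) (16.0101, 39.8911) (23.8136, 50) (0, 50)]  |A|=152.8567
4. ⊥bis P0·P3 via (8.29,24.94): [(0, 45.941) (16.0101, 39.8911) (23.8136, 50) (0, 50)]  |A|=152.8567
5. ⊥bis P0·P4 via (10.07,32.565): [(0, 45.941) (16.0101, 39.8911) (23.8136, 50) (0, 50)]  |A|=152.8567
6. canonical 4-gon: [(0, 45.941) (16.0101, 39.8911) (23.8136, 50) (0, 50)]
7. shoelace: 152.8567

Area of P0's cell: 152.8567 (4 vertices)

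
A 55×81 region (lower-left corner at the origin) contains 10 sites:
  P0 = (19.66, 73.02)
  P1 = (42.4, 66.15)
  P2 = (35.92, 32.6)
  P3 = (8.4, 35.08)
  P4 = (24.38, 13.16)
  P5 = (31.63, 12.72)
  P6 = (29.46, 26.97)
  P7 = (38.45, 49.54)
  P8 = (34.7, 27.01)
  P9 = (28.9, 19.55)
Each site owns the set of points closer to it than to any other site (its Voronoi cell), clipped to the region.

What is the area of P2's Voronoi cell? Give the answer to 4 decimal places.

1. box [0,55]×[0,81]: [(0, 0) (55, 0) (55, 81) (0, 81)]
2. ⊥bis P2·P0 via (27.79,52.81): [(0, 41.6307) (0, 0) (55, 0) (55, 63.7559)]  |A|=2898.1337
3. ⊥bis P2·P1 via (39.16,49.375): [(25.7092, 51.9729) (0, 41.6307) (0, 0) (55, 0) (55, 46.3156)]  |A|=2642.713
4. ⊥bis P2·P3 via (22.16,33.84): [(25.7092, 51.9729) (23.722, 51.1736) (19.1105, 0) (55, 0) (55, 46.3156)]  |A|=1659.9547
5. ⊥bis P2·P4 via (30.15,22.88): [(25.7092, 51.9729) (23.722, 51.1736) (21.6282, 27.9387) (55, 8.1285) (55, 46.3156)]  |A|=1022.9694
6. ⊥bis P2·P5 via (33.775,22.66): [(25.7092, 51.9729) (23.722, 51.1736) (21.6282, 27.9387) (28.6619, 23.7634) (55, 18.0798) (55, 46.3156)]  |A|=891.9207
7. ⊥bis P2·P6 via (32.69,29.785): [(25.7092, 51.9729) (23.722, 51.1736) (22.8156, 41.1151) (40.0866, 21.298) (55, 18.0798) (55, 46.3156)]  |A|=751.1901
8. ⊥bis P2·P7 via (37.185,41.07): [(23.0024, 43.1882) (22.8156, 41.1151) (40.0866, 21.298) (55, 18.0798) (55, 38.4093)]  |A|=480.7397
9. ⊥bis P2·P8 via (35.31,29.805): [(23.0024, 43.1882) (22.8156, 41.1151) (32.0531, 30.5158) (55, 25.5077) (55, 38.4093)]  |A|=339.7075
10. ⊥bis P2·P9 via (32.41,26.075): [(23.0024, 43.1882) (22.8156, 41.1151) (32.0531, 30.5158) (55, 25.5077) (55, 38.4093)]  |A|=339.7075
11. canonical 5-gon: [(23.0024, 43.1882) (22.8156, 41.1151) (32.0531, 30.5158) (55, 25.5077) (55, 38.4093)]
12. shoelace: 339.7075

Area of P2's cell: 339.7075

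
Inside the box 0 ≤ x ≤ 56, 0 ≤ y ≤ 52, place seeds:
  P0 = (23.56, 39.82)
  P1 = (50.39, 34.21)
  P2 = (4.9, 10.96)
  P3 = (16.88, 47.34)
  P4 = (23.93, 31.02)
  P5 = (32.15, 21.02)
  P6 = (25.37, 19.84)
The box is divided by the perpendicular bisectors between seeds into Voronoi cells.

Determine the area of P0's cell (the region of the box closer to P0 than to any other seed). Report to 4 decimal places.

1. box [0,56]×[0,52]: [(0, 0) (56, 0) (56, 52) (0, 52)]
2. ⊥bis P0·P1 via (36.975,37.015): [(0, 0) (29.2354, 0) (40.1083, 52) (0, 52)]  |A|=1802.935
3. ⊥bis P0·P2 via (14.23,25.39): [(0, 34.5907) (32.125, 13.8196) (40.1083, 52) (0, 52)]  |A|=1045.3111
4. ⊥bis P0·P3 via (20.22,43.58): [(5.8455, 30.8112) (32.125, 13.8196) (40.1083, 52) (29.6988, 52)]  |A|=679.7865
5. ⊥bis P0·P4 via (23.745,35.42): [(10.4023, 34.859) (36.7559, 35.967) (40.1083, 52) (29.6988, 52)]  |A|=298.6195
6. ⊥bis P0·P5 via (27.855,30.42): [(10.4023, 34.859) (36.7559, 35.967) (40.1083, 52) (29.6988, 52)]  |A|=298.6195
7. ⊥bis P0·P6 via (24.465,29.83): [(10.4023, 34.859) (36.7559, 35.967) (40.1083, 52) (29.6988, 52)]  |A|=298.6195
8. canonical 4-gon: [(10.4023, 34.859) (36.7559, 35.967) (40.1083, 52) (29.6988, 52)]
9. shoelace: 298.6195

Area of P0's cell: 298.6195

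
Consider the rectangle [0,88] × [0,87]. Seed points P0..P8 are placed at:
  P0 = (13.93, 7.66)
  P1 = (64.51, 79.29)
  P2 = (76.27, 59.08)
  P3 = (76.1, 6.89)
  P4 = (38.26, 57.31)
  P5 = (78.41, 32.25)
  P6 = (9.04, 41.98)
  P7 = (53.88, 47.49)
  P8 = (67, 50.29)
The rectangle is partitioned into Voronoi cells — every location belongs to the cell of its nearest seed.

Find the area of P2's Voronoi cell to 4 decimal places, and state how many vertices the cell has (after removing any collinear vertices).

Area of P2's cell: 502.6916 (4 vertices)

1. box [0,88]×[0,87]: [(0, 0) (88, 0) (88, 87) (0, 87)]
2. ⊥bis P2·P0 via (45.1,33.37): [(72.6246, 0) (88, 0) (88, 87) (0.8643, 87)]  |A|=4459.2323
3. ⊥bis P2·P1 via (70.39,69.185): [(33.3408, 47.6265) (72.6246, 0) (88, 0) (88, 79.4321)]  |A|=2536.9832
4. ⊥bis P2·P3 via (76.185,32.985): [(33.3408, 47.6265) (45.3347, 33.0855) (88, 32.9465) (88, 79.4321)]  |A|=1579.7954
5. ⊥bis P2·P4 via (57.265,58.195): [(57.113, 61.4592) (58.4363, 33.0428) (88, 32.9465) (88, 79.4321)]  |A|=1137.8843
6. ⊥bis P2·P5 via (77.34,45.665): [(57.113, 61.4592) (57.9206, 44.1161) (88, 46.5153) (88, 79.4321)]  |A|=770.1558
7. ⊥bis P2·P6 via (42.655,50.53): [(57.113, 61.4592) (57.9206, 44.1161) (88, 46.5153) (88, 79.4321)]  |A|=770.1558
8. ⊥bis P2·P7 via (65.075,53.285): [(59.9801, 63.1276) (69.3493, 45.0277) (88, 46.5153) (88, 79.4321)]  |A|=636.92
9. ⊥bis P2·P8 via (71.635,54.685): [(62.3319, 64.4961) (79.9877, 45.8762) (88, 46.5153) (88, 79.4321)]  |A|=502.6916
10. canonical 4-gon: [(62.3319, 64.4961) (79.9877, 45.8762) (88, 46.5153) (88, 79.4321)]
11. shoelace: 502.6916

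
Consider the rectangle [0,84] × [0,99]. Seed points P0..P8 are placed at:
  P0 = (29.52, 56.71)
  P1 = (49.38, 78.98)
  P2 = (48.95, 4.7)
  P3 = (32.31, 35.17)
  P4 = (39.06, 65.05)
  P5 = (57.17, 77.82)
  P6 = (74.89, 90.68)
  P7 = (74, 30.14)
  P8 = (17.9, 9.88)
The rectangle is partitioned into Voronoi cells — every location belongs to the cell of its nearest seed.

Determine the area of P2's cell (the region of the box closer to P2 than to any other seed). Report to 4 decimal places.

Area of P2's cell: 752.1125

1. box [0,84]×[0,99]: [(0, 0) (84, 0) (84, 99) (0, 99)]
2. ⊥bis P2·P0 via (39.235,30.705): [(0, 16.0475) (0, 0) (84, 0) (84, 47.4284)]  |A|=2665.9882
3. ⊥bis P2·P1 via (49.165,41.84): [(68.7377, 41.7267) (0, 16.0475) (0, 0) (84, 0) (84, 41.6383)]  |A|=2621.8035
4. ⊥bis P2·P3 via (40.63,19.935): [(80.4097, 41.6591) (4.1264, 0) (84, 0) (84, 41.6383)]  |A|=1738.4788
5. ⊥bis P2·P4 via (44.005,34.875): [(78.2691, 40.4901) (4.1264, 0) (84, 0) (84, 41.4293)]  |A|=1735.7589
6. ⊥bis P2·P5 via (53.06,41.26): [(75.1347, 38.7784) (4.1264, 0) (84, 0) (84, 37.7818)]  |A|=1716.1579
7. ⊥bis P2·P6 via (61.92,47.69): [(75.1347, 38.7784) (4.1264, 0) (84, 0) (84, 37.7818)]  |A|=1716.1579
8. ⊥bis P2·P7 via (61.475,17.42): [(52.3955, 26.3603) (4.1264, 0) (79.1662, 0)]  |A|=989.0349
9. ⊥bis P2·P8 via (33.425,7.29): [(52.3955, 26.3603) (35.0238, 16.8734) (32.2088, 0) (79.1662, 0)]  |A|=752.1125
10. canonical 4-gon: [(52.3955, 26.3603) (35.0238, 16.8734) (32.2088, 0) (79.1662, 0)]
11. shoelace: 752.1125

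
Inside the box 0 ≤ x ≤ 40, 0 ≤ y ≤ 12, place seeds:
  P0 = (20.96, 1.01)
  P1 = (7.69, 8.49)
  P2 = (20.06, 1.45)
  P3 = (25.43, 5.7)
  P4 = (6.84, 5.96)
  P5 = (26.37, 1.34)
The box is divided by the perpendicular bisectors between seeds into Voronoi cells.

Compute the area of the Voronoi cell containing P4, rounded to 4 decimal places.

1. box [0,40]×[0,12]: [(0, 0) (40, 0) (40, 12) (0, 12)]
2. ⊥bis P4·P0 via (13.9,3.485): [(0, 0) (12.6783, 0) (16.8851, 12) (0, 12)]  |A|=177.3801
3. ⊥bis P4·P1 via (7.265,7.225): [(0, 9.6658) (0, 0) (12.6783, 0) (14.3738, 4.8367)]  |A|=100.1276
4. ⊥bis P4·P2 via (13.45,3.705): [(13.8914, 4.9988) (0, 9.6658) (0, 0) (12.186, 0)]  |A|=97.5931
5. ⊥bis P4·P3 via (16.135,5.83): [(13.8914, 4.9988) (0, 9.6658) (0, 0) (12.186, 0)]  |A|=97.5931
6. ⊥bis P4·P5 via (16.605,3.65): [(13.8914, 4.9988) (0, 9.6658) (0, 0) (12.186, 0)]  |A|=97.5931
7. canonical 4-gon: [(13.8914, 4.9988) (0, 9.6658) (0, 0) (12.186, 0)]
8. shoelace: 97.5931

Area of P4's cell: 97.5931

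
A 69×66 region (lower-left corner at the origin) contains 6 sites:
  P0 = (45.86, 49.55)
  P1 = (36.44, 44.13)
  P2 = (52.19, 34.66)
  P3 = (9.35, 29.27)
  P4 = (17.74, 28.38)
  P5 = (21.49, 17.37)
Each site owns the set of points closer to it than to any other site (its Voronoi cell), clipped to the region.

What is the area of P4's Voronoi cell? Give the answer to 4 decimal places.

Area of P4's cell: 302.8134

1. box [0,69]×[0,66]: [(0, 0) (69, 0) (69, 66) (0, 66)]
2. ⊥bis P4·P0 via (31.8,38.965): [(0, 0) (61.1346, 0) (11.4468, 66) (0, 66)]  |A|=2395.1875
3. ⊥bis P4·P1 via (27.09,36.255): [(0, 0) (57.6256, 0) (2.0374, 66) (0, 66)]  |A|=1968.8797
4. ⊥bis P4·P2 via (34.965,31.52): [(0, 0) (40.7109, 0) (36.0387, 25.6302) (2.0374, 66) (0, 66)]  |A|=1752.1152
5. ⊥bis P4·P3 via (13.545,28.825): [(10.4873, 0) (40.7109, 0) (36.0387, 25.6302) (15.7601, 49.707)]  |A|=954.7877
6. ⊥bis P4·P5 via (19.615,22.875): [(12.6626, 20.507) (34.1808, 27.8361) (15.7601, 49.707)]  |A|=302.8134
7. canonical 3-gon: [(12.6626, 20.507) (34.1808, 27.8361) (15.7601, 49.707)]
8. shoelace: 302.8134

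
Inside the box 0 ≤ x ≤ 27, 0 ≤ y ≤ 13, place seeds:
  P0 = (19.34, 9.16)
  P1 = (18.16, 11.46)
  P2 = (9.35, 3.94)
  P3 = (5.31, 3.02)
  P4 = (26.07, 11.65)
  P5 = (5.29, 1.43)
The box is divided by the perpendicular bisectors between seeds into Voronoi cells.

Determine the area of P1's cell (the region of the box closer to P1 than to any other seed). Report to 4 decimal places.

Area of P1's cell: 37.9494

1. box [0,27]×[0,13]: [(0, 0) (27, 0) (27, 13) (0, 13)]
2. ⊥bis P1·P0 via (18.75,10.31): [(0, 0.6904) (23.9932, 13) (0, 13)]  |A|=147.6731
3. ⊥bis P1·P2 via (13.755,7.7): [(13.7269, 7.7329) (23.9932, 13) (9.231, 13)]  |A|=38.8767
4. ⊥bis P1·P3 via (11.735,7.24): [(13.7269, 7.7329) (23.9932, 13) (9.231, 13)]  |A|=38.8767
5. ⊥bis P1·P4 via (22.115,11.555): [(13.7269, 7.7329) (22.1036, 12.0305) (22.0803, 13) (9.231, 13)]  |A|=37.9494
6. ⊥bis P1·P5 via (11.725,6.445): [(13.7269, 7.7329) (22.1036, 12.0305) (22.0803, 13) (9.231, 13)]  |A|=37.9494
7. canonical 4-gon: [(13.7269, 7.7329) (22.1036, 12.0305) (22.0803, 13) (9.231, 13)]
8. shoelace: 37.9494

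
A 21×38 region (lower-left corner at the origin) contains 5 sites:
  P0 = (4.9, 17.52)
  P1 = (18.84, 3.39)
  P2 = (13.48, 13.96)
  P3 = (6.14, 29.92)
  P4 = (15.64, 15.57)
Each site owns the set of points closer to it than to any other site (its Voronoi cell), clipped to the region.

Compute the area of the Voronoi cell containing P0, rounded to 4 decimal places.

Area of P0's cell: 176.0724

1. box [0,21]×[0,38]: [(0, 0) (21, 0) (21, 38) (0, 38)]
2. ⊥bis P0·P1 via (11.87,10.455): [(0, 0) (1.2725, 0) (21, 19.4622) (21, 38) (0, 38)]  |A|=606.0294
3. ⊥bis P0·P2 via (9.19,15.74): [(0, 0) (1.2725, 0) (3.6202, 2.3161) (18.4261, 38) (0, 38)]  |A|=399.0142
4. ⊥bis P0·P3 via (5.52,23.72): [(0, 24.272) (0, 0) (1.2725, 0) (3.6202, 2.3161) (12.2229, 23.0497)]  |A|=177.3784
5. ⊥bis P0·P4 via (10.27,16.545): [(11.4648, 23.1255) (0, 24.272) (0, 0) (1.2725, 0) (3.6202, 2.3161) (10.8504, 19.7418)]  |A|=176.0724
6. canonical 6-gon: [(11.4648, 23.1255) (0, 24.272) (0, 0) (1.2725, 0) (3.6202, 2.3161) (10.8504, 19.7418)]
7. shoelace: 176.0724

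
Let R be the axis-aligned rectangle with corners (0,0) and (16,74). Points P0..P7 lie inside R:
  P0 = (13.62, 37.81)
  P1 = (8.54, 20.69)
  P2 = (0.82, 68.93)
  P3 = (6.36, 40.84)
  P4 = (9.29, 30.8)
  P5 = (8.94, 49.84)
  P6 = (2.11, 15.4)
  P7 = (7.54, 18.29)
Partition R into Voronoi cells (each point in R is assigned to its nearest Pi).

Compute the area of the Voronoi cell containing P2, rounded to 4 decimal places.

Area of P2's cell: 212.6063

1. box [0,16]×[0,74]: [(0, 0) (16, 0) (16, 74) (0, 74)]
2. ⊥bis P2·P0 via (7.22,53.37): [(0, 50.4003) (16, 56.9813) (16, 74) (0, 74)]  |A|=324.9468
3. ⊥bis P2·P1 via (4.68,44.81): [(0, 50.4003) (16, 56.9813) (16, 74) (0, 74)]  |A|=324.9468
4. ⊥bis P2·P3 via (3.59,54.885): [(0, 54.177) (16, 57.3325) (16, 74) (0, 74)]  |A|=291.9239
5. ⊥bis P2·P4 via (5.055,49.865): [(0, 54.177) (16, 57.3325) (16, 74) (0, 74)]  |A|=291.9239
6. ⊥bis P2·P5 via (4.88,59.385): [(0, 57.3093) (16, 64.1149) (16, 74) (0, 74)]  |A|=212.6063
7. ⊥bis P2·P6 via (1.465,42.165): [(0, 57.3093) (16, 64.1149) (16, 74) (0, 74)]  |A|=212.6063
8. ⊥bis P2·P7 via (4.18,43.61): [(0, 57.3093) (16, 64.1149) (16, 74) (0, 74)]  |A|=212.6063
9. canonical 4-gon: [(0, 57.3093) (16, 64.1149) (16, 74) (0, 74)]
10. shoelace: 212.6063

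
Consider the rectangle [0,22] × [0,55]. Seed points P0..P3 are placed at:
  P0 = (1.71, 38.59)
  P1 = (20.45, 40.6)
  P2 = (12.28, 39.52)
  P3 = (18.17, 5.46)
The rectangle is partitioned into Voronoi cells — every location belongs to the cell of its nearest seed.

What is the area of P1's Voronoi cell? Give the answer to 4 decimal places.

1. box [0,22]×[0,55]: [(0, 0) (22, 0) (22, 55) (0, 55)]
2. ⊥bis P1·P0 via (11.08,39.595): [(15.3268, 0) (22, 0) (22, 55) (9.4277, 55)]  |A|=529.2498
3. ⊥bis P1·P2 via (16.365,40.06): [(21.6606, 0) (22, 0) (22, 55) (14.3901, 55)]  |A|=218.6075
4. ⊥bis P1·P3 via (19.31,23.03): [(18.6102, 23.0754) (22, 22.8555) (22, 55) (14.3901, 55)]  |A|=175.9536
5. canonical 4-gon: [(18.6102, 23.0754) (22, 22.8555) (22, 55) (14.3901, 55)]
6. shoelace: 175.9536

Area of P1's cell: 175.9536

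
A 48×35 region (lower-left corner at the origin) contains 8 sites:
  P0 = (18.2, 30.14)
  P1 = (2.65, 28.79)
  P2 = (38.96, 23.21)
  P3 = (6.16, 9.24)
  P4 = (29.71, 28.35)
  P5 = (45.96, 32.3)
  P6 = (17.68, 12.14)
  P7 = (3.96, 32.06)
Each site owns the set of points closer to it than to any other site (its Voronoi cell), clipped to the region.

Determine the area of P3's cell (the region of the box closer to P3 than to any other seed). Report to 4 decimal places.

Area of P3's cell: 233.0997

1. box [0,48]×[0,35]: [(0, 0) (48, 0) (48, 35) (0, 35)]
2. ⊥bis P3·P0 via (12.18,19.69): [(0, 26.7066) (0, 0) (46.3595, 0)]  |A|=619.0524
3. ⊥bis P3·P1 via (4.405,19.015): [(11.2259, 20.2396) (0, 18.2241) (0, 0) (46.3595, 0)]  |A|=571.4406
4. ⊥bis P3·P2 via (22.56,16.225): [(23.9793, 12.8927) (11.2259, 20.2396) (0, 18.2241) (0, 0) (29.4705, 0)]  |A|=462.5679
5. ⊥bis P3·P4 via (17.935,18.795): [(25.3654, 9.6382) (21.623, 14.2501) (11.2259, 20.2396) (0, 18.2241) (0, 0) (29.4705, 0)]  |A|=459.6745
6. ⊥bis P3·P5 via (26.06,20.77): [(25.3654, 9.6382) (21.623, 14.2501) (11.2259, 20.2396) (0, 18.2241) (0, 0) (29.4705, 0)]  |A|=459.6745
7. ⊥bis P3·P6 via (11.92,10.69): [(9.59, 19.9459) (0, 18.2241) (0, 0) (14.6111, 0)]  |A|=233.0997
8. ⊥bis P3·P7 via (5.06,20.65): [(9.59, 19.9459) (0, 18.2241) (0, 0) (14.6111, 0)]  |A|=233.0997
9. canonical 4-gon: [(9.59, 19.9459) (0, 18.2241) (0, 0) (14.6111, 0)]
10. shoelace: 233.0997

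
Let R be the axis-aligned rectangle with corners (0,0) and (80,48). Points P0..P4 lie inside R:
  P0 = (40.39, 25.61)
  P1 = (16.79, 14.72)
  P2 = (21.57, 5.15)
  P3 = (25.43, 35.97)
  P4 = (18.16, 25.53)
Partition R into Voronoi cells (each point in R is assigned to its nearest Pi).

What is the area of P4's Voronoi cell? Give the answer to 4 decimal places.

1. box [0,80]×[0,48]: [(0, 0) (80, 0) (80, 48) (0, 48)]
2. ⊥bis P4·P0 via (29.275,25.57): [(0, 0) (29.367, 0) (29.1943, 48) (0, 48)]  |A|=1405.4712
3. ⊥bis P4·P1 via (17.475,20.125): [(0, 22.3397) (29.3, 18.6264) (29.1943, 48) (0, 48)]  |A|=804.6945
4. ⊥bis P4·P2 via (19.865,15.34): [(0, 22.3397) (29.3, 18.6264) (29.1943, 48) (0, 48)]  |A|=804.6945
5. ⊥bis P4·P3 via (21.795,30.75): [(0, 45.9272) (0, 22.3397) (29.3, 18.6264) (29.2751, 25.5412)]  |A|=446.5184
6. canonical 4-gon: [(0, 45.9272) (0, 22.3397) (29.3, 18.6264) (29.2751, 25.5412)]
7. shoelace: 446.5184

Area of P4's cell: 446.5184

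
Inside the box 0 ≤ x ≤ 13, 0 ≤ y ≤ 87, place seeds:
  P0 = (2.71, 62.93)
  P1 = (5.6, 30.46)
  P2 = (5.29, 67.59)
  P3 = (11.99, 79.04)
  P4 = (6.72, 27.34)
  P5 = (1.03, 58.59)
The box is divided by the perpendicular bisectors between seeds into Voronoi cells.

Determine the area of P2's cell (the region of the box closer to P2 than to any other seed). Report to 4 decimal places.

Area of P2's cell: 138.9875

1. box [0,13]×[0,87]: [(0, 0) (13, 0) (13, 87) (0, 87)]
2. ⊥bis P2·P0 via (4,65.26): [(0, 67.4746) (13, 60.2772) (13, 87) (0, 87)]  |A|=300.6136
3. ⊥bis P2·P1 via (5.445,49.025): [(0, 67.4746) (13, 60.2772) (13, 87) (0, 87)]  |A|=300.6136
4. ⊥bis P2·P3 via (8.64,73.315): [(0, 78.3707) (0, 67.4746) (13, 60.2772) (13, 70.7637)]  |A|=138.9875
5. ⊥bis P2·P4 via (6.005,47.465): [(0, 78.3707) (0, 67.4746) (13, 60.2772) (13, 70.7637)]  |A|=138.9875
6. ⊥bis P2·P5 via (3.16,63.09): [(0, 78.3707) (0, 67.4746) (13, 60.2772) (13, 70.7637)]  |A|=138.9875
7. canonical 4-gon: [(0, 78.3707) (0, 67.4746) (13, 60.2772) (13, 70.7637)]
8. shoelace: 138.9875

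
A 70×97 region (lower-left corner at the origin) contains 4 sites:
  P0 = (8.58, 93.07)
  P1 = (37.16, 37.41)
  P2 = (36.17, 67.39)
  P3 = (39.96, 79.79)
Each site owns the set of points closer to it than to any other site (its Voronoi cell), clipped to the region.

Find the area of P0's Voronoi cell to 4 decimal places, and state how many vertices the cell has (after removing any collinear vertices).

Area of P0's cell: 690.9301 (4 vertices)

1. box [0,70]×[0,97]: [(0, 0) (70, 0) (70, 97) (0, 97)]
2. ⊥bis P0·P1 via (22.87,65.24): [(0, 53.4968) (70, 89.4401) (70, 97) (0, 97)]  |A|=1787.2087
3. ⊥bis P0·P2 via (22.375,80.23): [(0, 56.1908) (37.984, 97) (0, 97)]  |A|=775.049
4. ⊥bis P0·P3 via (24.27,86.43): [(0, 56.1908) (21.0385, 78.7941) (28.7432, 97) (0, 97)]  |A|=690.9301
5. canonical 4-gon: [(0, 56.1908) (21.0385, 78.7941) (28.7432, 97) (0, 97)]
6. shoelace: 690.9301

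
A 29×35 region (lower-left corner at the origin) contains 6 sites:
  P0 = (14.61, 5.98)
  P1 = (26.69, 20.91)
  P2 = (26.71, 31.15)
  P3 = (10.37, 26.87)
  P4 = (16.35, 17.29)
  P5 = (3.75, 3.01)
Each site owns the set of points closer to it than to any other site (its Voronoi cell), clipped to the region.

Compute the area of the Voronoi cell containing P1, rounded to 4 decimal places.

Area of P1's cell: 120.5821

1. box [0,29]×[0,35]: [(0, 0) (29, 0) (29, 35) (0, 35)]
2. ⊥bis P1·P0 via (20.65,13.445): [(0, 30.1531) (29, 6.6889) (29, 35) (0, 35)]  |A|=480.7904
3. ⊥bis P1·P2 via (26.7,26.03): [(5.0436, 26.0723) (29, 6.6889) (29, 26.0255)]  |A|=231.6175
4. ⊥bis P1·P3 via (18.53,23.89): [(19.3168, 26.0444) (16.0691, 17.1514) (29, 6.6889) (29, 26.0255)]  |A|=168.1066
5. ⊥bis P1·P4 via (21.52,19.1): [(19.3168, 26.0444) (19.2004, 25.7257) (24.6261, 10.2279) (29, 6.6889) (29, 26.0255)]  |A|=120.5821
6. ⊥bis P1·P5 via (15.22,11.96): [(19.3168, 26.0444) (19.2004, 25.7257) (24.6261, 10.2279) (29, 6.6889) (29, 26.0255)]  |A|=120.5821
7. canonical 5-gon: [(19.3168, 26.0444) (19.2004, 25.7257) (24.6261, 10.2279) (29, 6.6889) (29, 26.0255)]
8. shoelace: 120.5821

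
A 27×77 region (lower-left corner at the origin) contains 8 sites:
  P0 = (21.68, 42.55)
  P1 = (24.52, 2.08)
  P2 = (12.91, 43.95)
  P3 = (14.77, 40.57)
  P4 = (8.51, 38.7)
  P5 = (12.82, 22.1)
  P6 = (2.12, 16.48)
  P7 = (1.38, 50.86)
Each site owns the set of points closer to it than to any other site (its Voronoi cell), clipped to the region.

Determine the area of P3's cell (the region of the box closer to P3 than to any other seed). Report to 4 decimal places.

1. box [0,27]×[0,77]: [(0, 0) (27, 0) (27, 77) (0, 77)]
2. ⊥bis P3·P0 via (18.225,41.56): [(0, 0) (27, 0) (27, 10.9361) (8.07, 77) (0, 77)]  |A|=1453.7048
3. ⊥bis P3·P1 via (19.645,21.325): [(0, 16.3487) (23.7269, 22.359) (8.07, 77) (0, 77)]  |A|=940.0093
4. ⊥bis P3·P2 via (13.84,42.26): [(0, 34.6439) (0, 16.3487) (23.7269, 22.359) (17.4545, 44.249)]  |A|=438.2076
5. ⊥bis P3·P4 via (11.64,39.635): [(11.2772, 40.8497) (17.288, 20.7279) (23.7269, 22.359) (17.4545, 44.249)]  |A|=147.9553
6. ⊥bis P3·P5 via (13.795,31.335): [(11.2772, 40.8497) (14.13, 31.2996) (21.3845, 30.5337) (17.4545, 44.249)]  |A|=82.5897
7. ⊥bis P3·P6 via (8.445,28.525): [(11.2772, 40.8497) (14.13, 31.2996) (21.3845, 30.5337) (17.4545, 44.249)]  |A|=82.5897
8. ⊥bis P3·P7 via (8.075,45.715): [(11.2772, 40.8497) (14.13, 31.2996) (21.3845, 30.5337) (17.4545, 44.249)]  |A|=82.5897
9. canonical 4-gon: [(11.2772, 40.8497) (14.13, 31.2996) (21.3845, 30.5337) (17.4545, 44.249)]
10. shoelace: 82.5897

Area of P3's cell: 82.5897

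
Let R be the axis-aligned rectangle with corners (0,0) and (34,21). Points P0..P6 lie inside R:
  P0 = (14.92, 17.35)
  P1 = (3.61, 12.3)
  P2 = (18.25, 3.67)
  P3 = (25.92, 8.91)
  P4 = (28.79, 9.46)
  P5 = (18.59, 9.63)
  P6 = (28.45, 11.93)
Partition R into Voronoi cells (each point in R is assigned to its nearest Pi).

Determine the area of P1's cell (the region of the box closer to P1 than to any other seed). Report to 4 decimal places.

1. box [0,34]×[0,21]: [(0, 0) (34, 0) (34, 21) (0, 21)]
2. ⊥bis P1·P0 via (9.265,14.825): [(0, 0) (15.8845, 0) (6.5078, 21) (0, 21)]  |A|=235.119
3. ⊥bis P1·P2 via (10.93,7.985): [(0, 0) (6.223, 0) (11.7204, 9.3259) (6.5078, 21) (0, 21)]  |A|=190.0683
4. ⊥bis P1·P3 via (14.765,10.605): [(0, 0) (6.223, 0) (11.7204, 9.3259) (6.5078, 21) (0, 21)]  |A|=190.0683
5. ⊥bis P1·P4 via (16.2,10.88): [(0, 0) (6.223, 0) (11.7204, 9.3259) (6.5078, 21) (0, 21)]  |A|=190.0683
6. ⊥bis P1·P5 via (11.1,10.965): [(0, 0) (6.223, 0) (10.4123, 7.1068) (11.0682, 10.7866) (6.5078, 21) (0, 21)]  |A|=188.3893
7. ⊥bis P1·P6 via (16.03,12.115): [(0, 0) (6.223, 0) (10.4123, 7.1068) (11.0682, 10.7866) (6.5078, 21) (0, 21)]  |A|=188.3893
8. canonical 6-gon: [(0, 0) (6.223, 0) (10.4123, 7.1068) (11.0682, 10.7866) (6.5078, 21) (0, 21)]
9. shoelace: 188.3893

Area of P1's cell: 188.3893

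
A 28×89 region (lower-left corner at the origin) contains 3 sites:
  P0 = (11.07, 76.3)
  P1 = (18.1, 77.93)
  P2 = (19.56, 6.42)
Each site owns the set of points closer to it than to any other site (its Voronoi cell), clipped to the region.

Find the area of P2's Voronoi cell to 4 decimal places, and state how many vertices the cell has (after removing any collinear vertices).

Area of P2's cell: 1152.1698 (5 vertices)

1. box [0,28]×[0,89]: [(0, 0) (28, 0) (28, 89) (0, 89)]
2. ⊥bis P2·P0 via (15.315,41.36): [(0, 39.4993) (0, 0) (28, 0) (28, 42.9012)]  |A|=1153.6066
3. ⊥bis P2·P1 via (18.83,42.175): [(22.6681, 42.2534) (0, 39.4993) (0, 0) (28, 0) (28, 42.3622)]  |A|=1152.1698
4. canonical 5-gon: [(22.6681, 42.2534) (0, 39.4993) (0, 0) (28, 0) (28, 42.3622)]
5. shoelace: 1152.1698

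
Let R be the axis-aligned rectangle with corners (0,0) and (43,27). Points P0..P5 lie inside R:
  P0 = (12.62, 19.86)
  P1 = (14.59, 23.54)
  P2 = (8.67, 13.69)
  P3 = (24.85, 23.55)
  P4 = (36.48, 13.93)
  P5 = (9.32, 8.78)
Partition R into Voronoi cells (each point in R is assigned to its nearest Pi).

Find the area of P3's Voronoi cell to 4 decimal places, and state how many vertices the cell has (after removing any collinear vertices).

Area of P3's cell: 171.6450 (5 vertices)

1. box [0,43]×[0,27]: [(0, 0) (43, 0) (43, 27) (0, 27)]
2. ⊥bis P3·P0 via (18.735,21.705): [(25.2838, 0) (43, 0) (43, 27) (17.1374, 27)]  |A|=588.3141
3. ⊥bis P3·P1 via (19.72,23.545): [(19.725, 18.4238) (25.2838, 0) (43, 0) (43, 27) (19.7166, 27)]  |A|=577.2541
4. ⊥bis P3·P2 via (16.76,18.62): [(19.725, 18.4238) (22.5153, 9.1757) (28.1069, 0) (43, 0) (43, 27) (19.7166, 27)]  |A|=564.3019
5. ⊥bis P3·P4 via (30.665,18.74): [(19.725, 18.4238) (22.5153, 9.1757) (22.6164, 9.0098) (37.4974, 27) (19.7166, 27)]  |A|=172.5359
6. ⊥bis P3·P5 via (17.085,16.165): [(19.725, 18.4238) (21.9498, 11.0498) (23.2089, 9.726) (37.4974, 27) (19.7166, 27)]  |A|=171.645
7. canonical 5-gon: [(19.725, 18.4238) (21.9498, 11.0498) (23.2089, 9.726) (37.4974, 27) (19.7166, 27)]
8. shoelace: 171.645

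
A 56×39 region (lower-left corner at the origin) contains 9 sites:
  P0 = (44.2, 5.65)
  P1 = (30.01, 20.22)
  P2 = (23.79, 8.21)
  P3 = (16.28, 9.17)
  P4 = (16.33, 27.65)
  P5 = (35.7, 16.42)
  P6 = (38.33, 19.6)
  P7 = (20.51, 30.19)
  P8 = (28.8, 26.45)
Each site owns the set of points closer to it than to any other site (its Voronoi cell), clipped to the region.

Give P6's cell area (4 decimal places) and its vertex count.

Area of P6's cell: 411.6495 (6 vertices)

1. box [0,56]×[0,39]: [(0, 0) (56, 0) (56, 39) (0, 39)]
2. ⊥bis P6·P0 via (41.265,12.625): [(0, 0) (11.2618, 0) (56, 18.8253) (56, 39) (0, 39)]  |A|=1762.8946
3. ⊥bis P6·P1 via (34.17,19.91): [(33.3799, 9.307) (56, 18.8253) (56, 39) (35.5926, 39)]  |A|=531.1555
4. ⊥bis P6·P2 via (31.06,13.905): [(33.4912, 10.8014) (34.344, 9.7127) (56, 18.8253) (56, 39) (35.5926, 39)]  |A|=530.4577
5. ⊥bis P6·P3 via (27.305,14.385): [(33.4912, 10.8014) (34.344, 9.7127) (56, 18.8253) (56, 39) (35.5926, 39)]  |A|=530.4577
6. ⊥bis P6·P4 via (27.33,23.625): [(33.4912, 10.8014) (34.344, 9.7127) (56, 18.8253) (56, 39) (35.5926, 39)]  |A|=530.4577
7. ⊥bis P6·P5 via (37.015,18.01): [(34.2018, 20.3366) (42.7636, 13.2556) (56, 18.8253) (56, 39) (35.5926, 39)]  |A|=481.0285
8. ⊥bis P6·P7 via (29.42,24.895): [(35.2758, 34.7486) (34.2018, 20.3366) (42.7636, 13.2556) (56, 18.8253) (56, 39) (37.8023, 39)]  |A|=476.3313
9. ⊥bis P6·P8 via (33.565,23.025): [(34.499, 24.3244) (34.2018, 20.3366) (42.7636, 13.2556) (56, 18.8253) (56, 39) (45.0476, 39)]  |A|=411.6495
10. canonical 6-gon: [(34.499, 24.3244) (34.2018, 20.3366) (42.7636, 13.2556) (56, 18.8253) (56, 39) (45.0476, 39)]
11. shoelace: 411.6495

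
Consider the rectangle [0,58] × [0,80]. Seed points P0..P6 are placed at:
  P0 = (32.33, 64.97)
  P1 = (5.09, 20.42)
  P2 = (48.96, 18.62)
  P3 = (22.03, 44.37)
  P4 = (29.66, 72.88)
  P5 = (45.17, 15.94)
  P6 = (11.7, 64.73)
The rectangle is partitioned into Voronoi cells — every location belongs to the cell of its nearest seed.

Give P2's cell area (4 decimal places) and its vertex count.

Area of P2's cell: 539.8259 (4 vertices)

1. box [0,58]×[0,80]: [(0, 0) (58, 0) (58, 80) (0, 80)]
2. ⊥bis P2·P0 via (40.645,41.795): [(0, 27.2119) (0, 0) (58, 0) (58, 48.0218)]  |A|=2181.7784
3. ⊥bis P2·P1 via (27.025,19.52): [(27.7491, 37.1681) (26.2241, 0) (58, 0) (58, 48.0218)]  |A|=1316.8762
4. ⊥bis P2·P3 via (35.495,31.495): [(47.7975, 44.3613) (27.1586, 22.7766) (26.2241, 0) (58, 0) (58, 48.0218)]  |A|=1174.7372
5. ⊥bis P2·P4 via (39.31,45.75): [(47.7975, 44.3613) (27.1586, 22.7766) (26.2241, 0) (58, 0) (58, 48.0218)]  |A|=1174.7372
6. ⊥bis P2·P5 via (47.065,17.28): [(47.7975, 44.3613) (36.3678, 32.4078) (58, 1.816) (58, 48.0218)]  |A|=539.8259
7. ⊥bis P2·P6 via (30.33,41.675): [(47.7975, 44.3613) (36.3678, 32.4078) (58, 1.816) (58, 48.0218)]  |A|=539.8259
8. canonical 4-gon: [(47.7975, 44.3613) (36.3678, 32.4078) (58, 1.816) (58, 48.0218)]
9. shoelace: 539.8259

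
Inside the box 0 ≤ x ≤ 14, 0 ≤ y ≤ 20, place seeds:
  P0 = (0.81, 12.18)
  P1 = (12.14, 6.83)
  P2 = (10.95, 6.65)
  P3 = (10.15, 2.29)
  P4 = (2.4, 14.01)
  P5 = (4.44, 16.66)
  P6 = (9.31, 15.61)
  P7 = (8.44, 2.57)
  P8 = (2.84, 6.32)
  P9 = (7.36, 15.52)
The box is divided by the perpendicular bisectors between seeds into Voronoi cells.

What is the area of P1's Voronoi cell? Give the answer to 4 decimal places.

Area of P1's cell: 20.8957

1. box [0,14]×[0,20]: [(0, 0) (14, 0) (14, 20) (0, 20)]
2. ⊥bis P1·P0 via (6.475,9.505): [(1.9868, 0) (14, 0) (14, 20) (11.4307, 20)]  |A|=145.8252
3. ⊥bis P1·P2 via (11.545,6.74): [(9.9982, 16.9662) (12.5645, 0) (14, 0) (14, 20) (11.4307, 20)]  |A|=56.0931
4. ⊥bis P1·P3 via (11.145,4.56): [(9.9982, 16.9662) (11.9266, 4.2174) (14, 3.3086) (14, 20) (11.4307, 20)]  |A|=49.636
5. ⊥bis P1·P4 via (7.27,10.42): [(10.3553, 14.6053) (11.9266, 4.2174) (14, 3.3086) (14, 19.5496)]  |A|=39.6522
6. ⊥bis P1·P5 via (8.29,11.745): [(10.5233, 13.4944) (11.9266, 4.2174) (14, 3.3086) (14, 16.2177)]  |A|=31.4204
7. ⊥bis P1·P6 via (10.725,11.22): [(10.8607, 11.2638) (11.9266, 4.2174) (14, 3.3086) (14, 12.2756)]  |A|=20.8957
8. ⊥bis P1·P7 via (10.29,4.7): [(10.8607, 11.2638) (11.9266, 4.2174) (14, 3.3086) (14, 12.2756)]  |A|=20.8957
9. ⊥bis P1·P8 via (7.49,6.575): [(10.8607, 11.2638) (11.9266, 4.2174) (14, 3.3086) (14, 12.2756)]  |A|=20.8957
10. ⊥bis P1·P9 via (9.75,11.175): [(10.8607, 11.2638) (11.9266, 4.2174) (14, 3.3086) (14, 12.2756)]  |A|=20.8957
11. canonical 4-gon: [(10.8607, 11.2638) (11.9266, 4.2174) (14, 3.3086) (14, 12.2756)]
12. shoelace: 20.8957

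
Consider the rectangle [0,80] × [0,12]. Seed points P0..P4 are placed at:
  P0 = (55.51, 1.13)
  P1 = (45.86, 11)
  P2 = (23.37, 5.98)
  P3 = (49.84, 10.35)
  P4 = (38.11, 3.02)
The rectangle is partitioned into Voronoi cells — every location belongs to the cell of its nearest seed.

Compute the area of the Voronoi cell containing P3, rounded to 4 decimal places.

1. box [0,80]×[0,12]: [(0, 0) (80, 0) (80, 12) (0, 12)]
2. ⊥bis P3·P0 via (52.675,5.74): [(0, 0) (43.3412, 0) (62.8544, 12) (0, 12)]  |A|=637.1734
3. ⊥bis P3·P1 via (47.85,10.675): [(46.4153, 1.8905) (62.8544, 12) (48.0664, 12)]  |A|=74.7495
4. ⊥bis P3·P2 via (36.605,8.165): [(46.4153, 1.8905) (62.8544, 12) (48.0664, 12)]  |A|=74.7495
5. ⊥bis P3·P4 via (43.975,6.685): [(46.5305, 2.5955) (46.8168, 2.1374) (62.8544, 12) (48.0664, 12)]  |A|=74.6222
6. canonical 4-gon: [(46.5305, 2.5955) (46.8168, 2.1374) (62.8544, 12) (48.0664, 12)]
7. shoelace: 74.6222

Area of P3's cell: 74.6222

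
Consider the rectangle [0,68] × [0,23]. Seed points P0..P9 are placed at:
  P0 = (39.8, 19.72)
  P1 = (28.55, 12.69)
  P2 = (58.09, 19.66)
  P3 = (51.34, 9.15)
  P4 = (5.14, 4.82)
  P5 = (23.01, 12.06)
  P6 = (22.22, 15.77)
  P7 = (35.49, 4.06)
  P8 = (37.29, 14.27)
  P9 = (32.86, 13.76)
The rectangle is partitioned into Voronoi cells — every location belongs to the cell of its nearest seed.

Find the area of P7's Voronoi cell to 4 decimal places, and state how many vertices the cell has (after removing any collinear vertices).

1. box [0,68]×[0,23]: [(0, 0) (68, 0) (68, 23) (0, 23)]
2. ⊥bis P7·P0 via (37.645,11.89): [(0, 22.2508) (0, 0) (68, 0) (68, 3.5356)]  |A|=876.7369
3. ⊥bis P7·P1 via (32.02,8.375): [(36.7107, 12.1471) (21.6056, 0) (68, 0) (68, 3.5356)]  |A|=337.0929
4. ⊥bis P7·P2 via (46.79,11.86): [(48.9092, 8.7898) (36.7107, 12.1471) (21.6056, 0) (54.9765, 0)]  |A|=246.1075
5. ⊥bis P7·P3 via (43.415,6.605): [(42.1127, 10.6604) (36.7107, 12.1471) (21.6056, 0) (45.5361, 0)]  |A|=171.5924
6. ⊥bis P7·P4 via (20.315,4.44): [(42.1127, 10.6604) (36.7107, 12.1471) (21.6056, 0) (45.5361, 0)]  |A|=171.5924
7. ⊥bis P7·P5 via (29.25,8.06): [(42.1127, 10.6604) (36.7107, 12.1471) (26.7196, 4.1126) (24.0833, 0) (45.5361, 0)]  |A|=166.4974
8. ⊥bis P7·P6 via (28.855,9.915): [(42.1127, 10.6604) (36.7107, 12.1471) (26.7196, 4.1126) (24.0833, 0) (45.5361, 0)]  |A|=166.4974
9. ⊥bis P7·P8 via (36.39,9.165): [(42.9651, 8.0058) (33.6115, 9.6548) (26.7196, 4.1126) (24.0833, 0) (45.5361, 0)]  |A|=145.7498
10. ⊥bis P7·P9 via (34.175,8.91): [(42.9651, 8.0058) (35.6177, 9.3012) (31.9275, 8.3006) (26.7196, 4.1126) (24.0833, 0) (45.5361, 0)]  |A|=144.0936
11. canonical 6-gon: [(42.9651, 8.0058) (35.6177, 9.3012) (31.9275, 8.3006) (26.7196, 4.1126) (24.0833, 0) (45.5361, 0)]
12. shoelace: 144.0936

Area of P7's cell: 144.0936 (6 vertices)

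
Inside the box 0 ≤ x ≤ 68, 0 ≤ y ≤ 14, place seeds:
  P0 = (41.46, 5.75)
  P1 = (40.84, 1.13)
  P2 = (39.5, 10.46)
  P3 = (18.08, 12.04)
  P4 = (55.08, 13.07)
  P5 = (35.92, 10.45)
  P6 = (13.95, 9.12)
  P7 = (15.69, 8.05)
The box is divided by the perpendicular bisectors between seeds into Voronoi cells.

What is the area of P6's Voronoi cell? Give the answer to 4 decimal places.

1. box [0,68]×[0,14]: [(0, 0) (68, 0) (68, 14) (0, 14)]
2. ⊥bis P6·P0 via (27.705,7.435): [(0, 0) (26.7942, 0) (28.5092, 14) (0, 14)]  |A|=387.124
3. ⊥bis P6·P1 via (27.395,5.125): [(0, 0) (25.8722, 0) (27.441, 5.2797) (28.5092, 14) (0, 14)]  |A|=384.6899
4. ⊥bis P6·P2 via (26.725,9.79): [(0, 0) (25.8722, 0) (27.0335, 3.9083) (26.5042, 14) (0, 14)]  |A|=373.5286
5. ⊥bis P6·P3 via (16.015,10.58): [(0, 0) (23.4953, 0) (13.597, 14) (0, 14)]  |A|=259.6459
6. ⊥bis P6·P4 via (34.515,11.095): [(0, 0) (23.4953, 0) (13.597, 14) (0, 14)]  |A|=259.6459
7. ⊥bis P6·P5 via (24.935,9.785): [(0, 0) (23.4953, 0) (13.597, 14) (0, 14)]  |A|=259.6459
8. ⊥bis P6·P7 via (14.82,8.585): [(0, 0) (9.5407, 0) (16.032, 10.5559) (13.597, 14) (0, 14)]  |A|=185.9941
9. canonical 5-gon: [(0, 0) (9.5407, 0) (16.032, 10.5559) (13.597, 14) (0, 14)]
10. shoelace: 185.9941

Area of P6's cell: 185.9941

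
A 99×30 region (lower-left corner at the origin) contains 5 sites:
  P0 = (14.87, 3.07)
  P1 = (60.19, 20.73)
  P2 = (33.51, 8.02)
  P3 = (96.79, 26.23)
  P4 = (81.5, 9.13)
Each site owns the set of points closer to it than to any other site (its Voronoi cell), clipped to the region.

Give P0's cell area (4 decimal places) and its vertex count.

1. box [0,99]×[0,30]: [(0, 0) (99, 0) (99, 30) (0, 30)]
2. ⊥bis P0·P1 via (37.53,11.9): [(0, 0) (42.1671, 0) (30.4769, 30) (0, 30)]  |A|=1089.6604
3. ⊥bis P0·P2 via (24.19,5.545): [(0, 0) (25.6625, 0) (17.6958, 30) (0, 30)]  |A|=650.3745
4. ⊥bis P0·P3 via (55.83,14.65): [(0, 0) (25.6625, 0) (17.6958, 30) (0, 30)]  |A|=650.3745
5. ⊥bis P0·P4 via (48.185,6.1): [(0, 0) (25.6625, 0) (17.6958, 30) (0, 30)]  |A|=650.3745
6. canonical 4-gon: [(0, 0) (25.6625, 0) (17.6958, 30) (0, 30)]
7. shoelace: 650.3745

Area of P0's cell: 650.3745 (4 vertices)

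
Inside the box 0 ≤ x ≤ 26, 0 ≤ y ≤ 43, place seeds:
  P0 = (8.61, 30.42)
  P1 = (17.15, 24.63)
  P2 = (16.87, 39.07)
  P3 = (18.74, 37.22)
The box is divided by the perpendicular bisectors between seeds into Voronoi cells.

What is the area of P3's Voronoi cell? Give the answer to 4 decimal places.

1. box [0,26]×[0,43]: [(0, 0) (26, 0) (26, 43) (0, 43)]
2. ⊥bis P3·P0 via (13.675,33.82): [(26, 15.4594) (26, 43) (7.5127, 43)]  |A|=254.5758
3. ⊥bis P3·P1 via (17.945,30.925): [(15.4028, 31.2461) (26, 29.9077) (26, 43) (7.5127, 43)]  |A|=178.0199
4. ⊥bis P3·P2 via (17.805,38.145): [(13.6149, 33.9096) (15.4028, 31.2461) (26, 29.9077) (26, 43) (22.6081, 43)]  |A|=109.4082
5. canonical 5-gon: [(13.6149, 33.9096) (15.4028, 31.2461) (26, 29.9077) (26, 43) (22.6081, 43)]
6. shoelace: 109.4082

Area of P3's cell: 109.4082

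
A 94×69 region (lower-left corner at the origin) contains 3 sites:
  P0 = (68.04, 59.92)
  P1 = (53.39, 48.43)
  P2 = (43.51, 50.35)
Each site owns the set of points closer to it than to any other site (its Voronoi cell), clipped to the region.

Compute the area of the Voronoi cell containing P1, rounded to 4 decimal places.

1. box [0,94]×[0,69]: [(0, 0) (94, 0) (94, 69) (0, 69)]
2. ⊥bis P1·P0 via (60.715,54.175): [(0, 0) (94, 0) (94, 11.7359) (49.0877, 69) (0, 69)]  |A|=5200.0702
3. ⊥bis P1·P2 via (48.45,49.39): [(38.8519, 0) (94, 0) (94, 11.7359) (51.6308, 65.7576)]  |A|=2061.823
4. canonical 4-gon: [(38.8519, 0) (94, 0) (94, 11.7359) (51.6308, 65.7576)]
5. shoelace: 2061.823

Area of P1's cell: 2061.8230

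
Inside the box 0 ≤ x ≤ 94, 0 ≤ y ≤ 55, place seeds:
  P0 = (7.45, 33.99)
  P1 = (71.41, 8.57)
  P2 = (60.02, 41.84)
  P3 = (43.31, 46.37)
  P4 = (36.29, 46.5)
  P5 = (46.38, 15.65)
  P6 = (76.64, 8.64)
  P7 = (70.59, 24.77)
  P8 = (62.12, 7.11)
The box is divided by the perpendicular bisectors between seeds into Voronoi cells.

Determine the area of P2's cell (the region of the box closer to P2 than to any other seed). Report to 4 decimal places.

1. box [0,94]×[0,55]: [(0, 0) (94, 0) (94, 55) (0, 55)]
2. ⊥bis P2·P0 via (33.735,37.915): [(39.3966, 0) (94, 0) (94, 55) (31.1838, 55)]  |A|=3229.0381
3. ⊥bis P2·P1 via (65.715,25.205): [(37.096, 15.4073) (94, 34.8884) (94, 55) (31.1838, 55)]  |A|=1815.7491
4. ⊥bis P2·P3 via (51.665,44.105): [(44.5797, 17.9693) (94, 34.8884) (94, 55) (54.6186, 55)]  |A|=1226.1206
5. ⊥bis P2·P4 via (48.155,44.17): [(44.5797, 17.9693) (94, 34.8884) (94, 55) (54.6186, 55)]  |A|=1226.1206
6. ⊥bis P2·P5 via (53.2,28.745): [(48.2061, 31.3459) (62.265, 24.0239) (94, 34.8884) (94, 55) (54.6186, 55)]  |A|=1118.8148
7. ⊥bis P2·P6 via (68.33,25.24): [(48.2061, 31.3459) (62.265, 24.0239) (73.7659, 27.9612) (94, 38.0905) (94, 55) (54.6186, 55)]  |A|=1086.4193
8. ⊥bis P2·P7 via (65.305,33.305): [(48.2061, 31.3459) (55.775, 27.4039) (94, 51.0734) (94, 55) (54.6186, 55)]  |A|=720.5919
9. ⊥bis P2·P8 via (61.07,24.475): [(48.2061, 31.3459) (55.775, 27.4039) (94, 51.0734) (94, 55) (54.6186, 55)]  |A|=720.5919
10. canonical 5-gon: [(48.2061, 31.3459) (55.775, 27.4039) (94, 51.0734) (94, 55) (54.6186, 55)]
11. shoelace: 720.5919

Area of P2's cell: 720.5919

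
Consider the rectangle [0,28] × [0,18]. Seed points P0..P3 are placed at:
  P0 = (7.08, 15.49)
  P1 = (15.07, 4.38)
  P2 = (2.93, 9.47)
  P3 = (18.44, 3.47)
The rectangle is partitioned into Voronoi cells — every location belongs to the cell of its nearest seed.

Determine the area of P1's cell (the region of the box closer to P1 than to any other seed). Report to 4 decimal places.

Area of P1's cell: 111.4556

1. box [0,28]×[0,18]: [(0, 0) (28, 0) (28, 18) (0, 18)]
2. ⊥bis P1·P0 via (11.075,9.935): [(0, 1.9702) (0, 0) (28, 0) (28, 18) (22.2893, 18)]  |A|=325.3533
3. ⊥bis P1·P2 via (9,6.925): [(9.9111, 9.0979) (6.0965, 0) (28, 0) (28, 18) (22.2893, 18)]  |A|=287.8572
4. ⊥bis P1·P3 via (16.755,3.925): [(20.1379, 16.4528) (9.9111, 9.0979) (6.0965, 0) (15.6951, 0)]  |A|=111.4556
5. canonical 4-gon: [(20.1379, 16.4528) (9.9111, 9.0979) (6.0965, 0) (15.6951, 0)]
6. shoelace: 111.4556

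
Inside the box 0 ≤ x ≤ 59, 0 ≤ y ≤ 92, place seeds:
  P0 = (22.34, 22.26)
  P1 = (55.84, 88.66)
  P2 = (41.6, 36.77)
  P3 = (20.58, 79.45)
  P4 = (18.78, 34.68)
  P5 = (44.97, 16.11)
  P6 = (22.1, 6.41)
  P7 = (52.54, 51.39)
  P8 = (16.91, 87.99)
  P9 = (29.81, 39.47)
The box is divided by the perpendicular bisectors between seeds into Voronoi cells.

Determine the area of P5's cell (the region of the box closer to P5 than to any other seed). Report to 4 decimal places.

1. box [0,59]×[0,92]: [(0, 0) (59, 0) (59, 92) (0, 92)]
2. ⊥bis P5·P0 via (33.655,19.185): [(28.4412, 0) (59, 0) (59, 92) (53.4434, 92)]  |A|=1661.3058
3. ⊥bis P5·P1 via (50.405,52.385): [(42.9799, 53.4975) (28.4412, 0) (59, 0) (59, 51.0972)]  |A|=1226.701
4. ⊥bis P5·P2 via (43.285,26.44): [(35.2714, 25.1328) (28.4412, 0) (59, 0) (59, 29.0034)]  |A|=728.1193
5. ⊥bis P5·P3 via (32.775,47.78): [(35.2714, 25.1328) (28.4412, 0) (59, 0) (59, 29.0034)]  |A|=728.1193
6. ⊥bis P5·P4 via (31.875,25.395): [(35.2714, 25.1328) (28.4412, 0) (59, 0) (59, 29.0034)]  |A|=728.1193
7. ⊥bis P5·P6 via (33.535,11.26): [(35.2714, 25.1328) (32.2955, 14.1824) (38.3108, 0) (59, 0) (59, 29.0034)]  |A|=658.1321
8. ⊥bis P5·P7 via (48.755,33.75): [(35.2714, 25.1328) (32.2955, 14.1824) (38.3108, 0) (59, 0) (59, 29.0034)]  |A|=658.1321
9. ⊥bis P5·P8 via (30.94,52.05): [(35.2714, 25.1328) (32.2955, 14.1824) (38.3108, 0) (59, 0) (59, 29.0034)]  |A|=658.1321
10. ⊥bis P5·P9 via (37.39,27.79): [(35.2714, 25.1328) (32.2955, 14.1824) (38.3108, 0) (59, 0) (59, 29.0034)]  |A|=658.1321
11. canonical 5-gon: [(35.2714, 25.1328) (32.2955, 14.1824) (38.3108, 0) (59, 0) (59, 29.0034)]
12. shoelace: 658.1321

Area of P5's cell: 658.1321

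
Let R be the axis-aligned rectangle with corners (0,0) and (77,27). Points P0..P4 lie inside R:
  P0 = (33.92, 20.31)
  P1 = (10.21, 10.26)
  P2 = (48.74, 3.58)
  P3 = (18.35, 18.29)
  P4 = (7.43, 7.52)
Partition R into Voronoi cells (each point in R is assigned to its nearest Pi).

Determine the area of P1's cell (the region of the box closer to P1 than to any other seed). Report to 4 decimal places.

1. box [0,77]×[0,27]: [(0, 0) (77, 0) (77, 27) (0, 27)]
2. ⊥bis P1·P0 via (22.065,15.285): [(0, 0) (28.5439, 0) (17.0993, 27) (0, 27)]  |A|=616.1835
3. ⊥bis P1·P2 via (29.475,6.92): [(0, 0) (28.2753, 0) (28.3532, 0.4498) (17.0993, 27) (0, 27)]  |A|=616.1231
4. ⊥bis P1·P3 via (14.28,14.275): [(0, 0) (28.2753, 0) (28.2882, 0.0749) (1.727, 27) (0, 27)]  |A|=406.199
5. ⊥bis P1·P4 via (8.82,8.89): [(0, 17.8388) (17.5821, 0) (28.2753, 0) (28.2882, 0.0749) (1.727, 27) (0, 27)]  |A|=249.3777
6. canonical 6-gon: [(0, 17.8388) (17.5821, 0) (28.2753, 0) (28.2882, 0.0749) (1.727, 27) (0, 27)]
7. shoelace: 249.3777

Area of P1's cell: 249.3777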